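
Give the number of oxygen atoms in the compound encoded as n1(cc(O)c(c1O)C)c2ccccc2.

2

The symbol for oxygen appears 2 times in the SMILES.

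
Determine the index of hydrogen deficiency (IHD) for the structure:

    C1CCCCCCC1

1

Molecular formula from the SMILES: C8H16.
DoU = (2C + 2 + N − H − X)/2 = (2·8 + 2 + 0 − 16 − 0)/2 = 2/2 = 1.
(Structurally: 1 ring(s) + 0 π bond(s) = 1.)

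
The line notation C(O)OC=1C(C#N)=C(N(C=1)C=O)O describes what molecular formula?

C7H6N2O4

Heavy atoms from the SMILES: 7 C, 2 N, 4 O.
Implicit hydrogens by atom environment:
  3 × C (aromatic): no H
  2 × O: 1 H each → 2
  2 × O: no H
  1 × C: 2 H
  1 × C (aromatic): 1 H
  1 × C: 1 H
  1 × C: no H
  1 × N (aromatic): no H
  1 × N: no H
  Total hydrogens = 6.
Molecular formula: C7H6N2O4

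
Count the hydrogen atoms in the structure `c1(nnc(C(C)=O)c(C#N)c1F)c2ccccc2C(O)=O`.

8

Hydrogens are implicit in SMILES; fill each atom to its normal valence:
  6 × C (aromatic): no H
  4 × C (aromatic): 1 H each → 4
  3 × C: no H
  2 × N (aromatic): no H
  2 × O: no H
  1 × C: 3 H
  1 × F: no H
  1 × N: no H
  1 × O: 1 H
  Total hydrogens = 8.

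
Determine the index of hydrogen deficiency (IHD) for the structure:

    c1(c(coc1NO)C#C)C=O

6

Molecular formula from the SMILES: C7H5NO3.
DoU = (2C + 2 + N − H − X)/2 = (2·7 + 2 + 1 − 5 − 0)/2 = 12/2 = 6.
(Structurally: 1 ring(s) + 5 π bond(s) = 6.)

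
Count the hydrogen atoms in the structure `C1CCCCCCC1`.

Hydrogens are implicit in SMILES; fill each atom to its normal valence:
  8 × C: 2 H each → 16
  Total hydrogens = 16.

16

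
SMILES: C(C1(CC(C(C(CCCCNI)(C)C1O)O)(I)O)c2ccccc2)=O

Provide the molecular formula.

Heavy atoms from the SMILES: 18 C, 2 I, 1 N, 4 O.
Implicit hydrogens by atom environment:
  5 × C: 2 H each → 10
  5 × C (aromatic): 1 H each → 5
  3 × C: 1 H each → 3
  3 × C: no H
  3 × O: 1 H each → 3
  2 × I: no H
  1 × C: 3 H
  1 × C (aromatic): no H
  1 × N: 1 H
  1 × O: no H
  Total hydrogens = 25.
Molecular formula: C18H25I2NO4

C18H25I2NO4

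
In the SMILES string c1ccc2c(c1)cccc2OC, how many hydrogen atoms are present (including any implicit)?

10

Hydrogens are implicit in SMILES; fill each atom to its normal valence:
  7 × C (aromatic): 1 H each → 7
  3 × C (aromatic): no H
  1 × C: 3 H
  1 × O: no H
  Total hydrogens = 10.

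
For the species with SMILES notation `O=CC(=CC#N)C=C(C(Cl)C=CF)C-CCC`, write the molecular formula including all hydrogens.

Heavy atoms from the SMILES: 13 C, 1 Cl, 1 F, 1 N, 1 O.
Implicit hydrogens by atom environment:
  6 × C: 1 H each → 6
  3 × C: 2 H each → 6
  3 × C: no H
  1 × C: 3 H
  1 × Cl: no H
  1 × F: no H
  1 × N: no H
  1 × O: no H
  Total hydrogens = 15.
Molecular formula: C13H15ClFNO

C13H15ClFNO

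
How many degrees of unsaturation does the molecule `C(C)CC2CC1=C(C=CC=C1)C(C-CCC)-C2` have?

Molecular formula from the SMILES: C17H26.
DoU = (2C + 2 + N − H − X)/2 = (2·17 + 2 + 0 − 26 − 0)/2 = 10/2 = 5.
(Structurally: 2 ring(s) + 3 π bond(s) = 5.)

5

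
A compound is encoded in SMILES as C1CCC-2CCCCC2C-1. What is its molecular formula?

Heavy atoms from the SMILES: 10 C.
Implicit hydrogens by atom environment:
  8 × C: 2 H each → 16
  2 × C: 1 H each → 2
  Total hydrogens = 18.
Molecular formula: C10H18

C10H18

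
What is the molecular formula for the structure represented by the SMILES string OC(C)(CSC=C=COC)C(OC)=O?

Heavy atoms from the SMILES: 9 C, 4 O, 1 S.
Implicit hydrogens by atom environment:
  3 × C: 3 H each → 9
  3 × C: no H
  3 × O: no H
  2 × C: 1 H each → 2
  1 × C: 2 H
  1 × O: 1 H
  1 × S: no H
  Total hydrogens = 14.
Molecular formula: C9H14O4S

C9H14O4S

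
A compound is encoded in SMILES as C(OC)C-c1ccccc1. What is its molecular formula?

C9H12O

Heavy atoms from the SMILES: 9 C, 1 O.
Implicit hydrogens by atom environment:
  5 × C (aromatic): 1 H each → 5
  2 × C: 2 H each → 4
  1 × C: 3 H
  1 × C (aromatic): no H
  1 × O: no H
  Total hydrogens = 12.
Molecular formula: C9H12O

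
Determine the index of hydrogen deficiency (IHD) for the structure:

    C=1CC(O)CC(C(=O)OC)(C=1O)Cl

Molecular formula from the SMILES: C8H11ClO4.
DoU = (2C + 2 + N − H − X)/2 = (2·8 + 2 + 0 − 11 − 1)/2 = 6/2 = 3.
(Structurally: 1 ring(s) + 2 π bond(s) = 3.)

3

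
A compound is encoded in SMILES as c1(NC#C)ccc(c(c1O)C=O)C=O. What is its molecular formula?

C10H7NO3

Heavy atoms from the SMILES: 10 C, 1 N, 3 O.
Implicit hydrogens by atom environment:
  4 × C (aromatic): no H
  3 × C: 1 H each → 3
  2 × C (aromatic): 1 H each → 2
  2 × O: no H
  1 × C: no H
  1 × N: 1 H
  1 × O: 1 H
  Total hydrogens = 7.
Molecular formula: C10H7NO3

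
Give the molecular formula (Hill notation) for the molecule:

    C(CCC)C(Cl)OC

C6H13ClO

Heavy atoms from the SMILES: 6 C, 1 Cl, 1 O.
Implicit hydrogens by atom environment:
  3 × C: 2 H each → 6
  2 × C: 3 H each → 6
  1 × C: 1 H
  1 × Cl: no H
  1 × O: no H
  Total hydrogens = 13.
Molecular formula: C6H13ClO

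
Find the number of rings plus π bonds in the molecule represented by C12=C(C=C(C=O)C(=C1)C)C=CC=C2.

Molecular formula from the SMILES: C12H10O.
DoU = (2C + 2 + N − H − X)/2 = (2·12 + 2 + 0 − 10 − 0)/2 = 16/2 = 8.
(Structurally: 2 ring(s) + 6 π bond(s) = 8.)

8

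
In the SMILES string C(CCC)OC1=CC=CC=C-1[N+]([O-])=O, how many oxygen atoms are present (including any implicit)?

3

The symbol for oxygen appears 3 times in the SMILES.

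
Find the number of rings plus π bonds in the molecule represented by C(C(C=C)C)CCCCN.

1

Molecular formula from the SMILES: C9H19N.
DoU = (2C + 2 + N − H − X)/2 = (2·9 + 2 + 1 − 19 − 0)/2 = 2/2 = 1.
(Structurally: 0 ring(s) + 1 π bond(s) = 1.)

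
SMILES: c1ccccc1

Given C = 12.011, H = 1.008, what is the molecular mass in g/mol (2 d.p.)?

Molecular formula: C6H6.
M = 6×12.011 + 6×1.008 = 78.11 g/mol.

78.11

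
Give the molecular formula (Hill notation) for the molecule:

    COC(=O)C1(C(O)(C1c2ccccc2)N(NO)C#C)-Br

C13H13BrN2O4

Heavy atoms from the SMILES: 1 Br, 13 C, 2 N, 4 O.
Implicit hydrogens by atom environment:
  5 × C (aromatic): 1 H each → 5
  4 × C: no H
  2 × C: 1 H each → 2
  2 × O: 1 H each → 2
  2 × O: no H
  1 × Br: no H
  1 × C: 3 H
  1 × C (aromatic): no H
  1 × N: 1 H
  1 × N: no H
  Total hydrogens = 13.
Molecular formula: C13H13BrN2O4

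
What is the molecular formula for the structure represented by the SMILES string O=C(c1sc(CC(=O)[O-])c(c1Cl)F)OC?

Heavy atoms from the SMILES: 8 C, 1 Cl, 1 F, 4 O, 1 S.
Implicit hydrogens by atom environment:
  4 × C (aromatic): no H
  3 × O: no H
  2 × C: no H
  1 × C: 3 H
  1 × C: 2 H
  1 × Cl: no H
  1 × F: no H
  1 × O (charge -1): no H
  1 × S (aromatic): no H
  Total hydrogens = 5.
Net charge -1.
Molecular formula: C8H5ClFO4S-

C8H5ClFO4S-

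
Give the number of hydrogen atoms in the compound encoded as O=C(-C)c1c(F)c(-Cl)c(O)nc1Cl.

4

Hydrogens are implicit in SMILES; fill each atom to its normal valence:
  5 × C (aromatic): no H
  2 × Cl: no H
  1 × C: 3 H
  1 × C: no H
  1 × F: no H
  1 × N (aromatic): no H
  1 × O: 1 H
  1 × O: no H
  Total hydrogens = 4.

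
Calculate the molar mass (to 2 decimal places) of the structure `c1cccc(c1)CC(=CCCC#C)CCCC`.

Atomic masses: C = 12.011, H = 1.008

226.36

Molecular formula: C17H22.
M = 17×12.011 + 22×1.008 = 226.36 g/mol.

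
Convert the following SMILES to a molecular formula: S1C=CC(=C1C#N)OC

Heavy atoms from the SMILES: 6 C, 1 N, 1 O, 1 S.
Implicit hydrogens by atom environment:
  2 × C (aromatic): 1 H each → 2
  2 × C (aromatic): no H
  1 × C: 3 H
  1 × C: no H
  1 × N: no H
  1 × O: no H
  1 × S (aromatic): no H
  Total hydrogens = 5.
Molecular formula: C6H5NOS

C6H5NOS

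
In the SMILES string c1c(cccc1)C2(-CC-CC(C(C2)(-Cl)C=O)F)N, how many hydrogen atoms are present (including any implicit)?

Hydrogens are implicit in SMILES; fill each atom to its normal valence:
  5 × C (aromatic): 1 H each → 5
  4 × C: 2 H each → 8
  2 × C: 1 H each → 2
  2 × C: no H
  1 × C (aromatic): no H
  1 × Cl: no H
  1 × F: no H
  1 × N: 2 H
  1 × O: no H
  Total hydrogens = 17.

17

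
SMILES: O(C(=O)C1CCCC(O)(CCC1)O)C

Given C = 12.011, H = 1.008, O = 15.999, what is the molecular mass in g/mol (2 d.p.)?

202.25

Molecular formula: C10H18O4.
M = 10×12.011 + 18×1.008 + 4×15.999 = 202.25 g/mol.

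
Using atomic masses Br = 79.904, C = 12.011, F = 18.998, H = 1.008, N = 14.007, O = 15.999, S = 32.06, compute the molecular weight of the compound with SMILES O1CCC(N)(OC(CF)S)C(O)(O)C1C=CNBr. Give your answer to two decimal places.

347.20

Molecular formula: C9H16BrFN2O4S.
M = 1×79.904 + 9×12.011 + 1×18.998 + 16×1.008 + 2×14.007 + 4×15.999 + 1×32.06 = 347.20 g/mol.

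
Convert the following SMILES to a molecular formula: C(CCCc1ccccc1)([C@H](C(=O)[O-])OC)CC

Heavy atoms from the SMILES: 15 C, 3 O.
Implicit hydrogens by atom environment:
  5 × C (aromatic): 1 H each → 5
  4 × C: 2 H each → 8
  2 × C: 3 H each → 6
  2 × C: 1 H each → 2
  2 × O: no H
  1 × C (aromatic): no H
  1 × C: no H
  1 × O (charge -1): no H
  Total hydrogens = 21.
Net charge -1.
Molecular formula: C15H21O3-

C15H21O3-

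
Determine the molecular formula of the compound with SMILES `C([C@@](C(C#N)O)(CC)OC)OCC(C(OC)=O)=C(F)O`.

C12H18FNO6

Heavy atoms from the SMILES: 12 C, 1 F, 1 N, 6 O.
Implicit hydrogens by atom environment:
  5 × C: no H
  4 × O: no H
  3 × C: 3 H each → 9
  3 × C: 2 H each → 6
  2 × O: 1 H each → 2
  1 × C: 1 H
  1 × F: no H
  1 × N: no H
  Total hydrogens = 18.
Molecular formula: C12H18FNO6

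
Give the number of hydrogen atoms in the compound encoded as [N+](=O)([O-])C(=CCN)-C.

Hydrogens are implicit in SMILES; fill each atom to its normal valence:
  1 × C: 3 H
  1 × C: 2 H
  1 × C: 1 H
  1 × C: no H
  1 × N: 2 H
  1 × N (charge +1): no H
  1 × O: no H
  1 × O (charge -1): no H
  Total hydrogens = 8.

8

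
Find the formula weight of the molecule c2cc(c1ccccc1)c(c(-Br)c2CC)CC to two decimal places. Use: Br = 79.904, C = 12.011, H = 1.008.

Molecular formula: C16H17Br.
M = 1×79.904 + 16×12.011 + 17×1.008 = 289.22 g/mol.

289.22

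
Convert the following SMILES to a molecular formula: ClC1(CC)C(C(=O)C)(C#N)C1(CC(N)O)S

Heavy atoms from the SMILES: 10 C, 1 Cl, 2 N, 2 O, 1 S.
Implicit hydrogens by atom environment:
  5 × C: no H
  2 × C: 3 H each → 6
  2 × C: 2 H each → 4
  1 × C: 1 H
  1 × Cl: no H
  1 × N: 2 H
  1 × N: no H
  1 × O: 1 H
  1 × O: no H
  1 × S: 1 H
  Total hydrogens = 15.
Molecular formula: C10H15ClN2O2S

C10H15ClN2O2S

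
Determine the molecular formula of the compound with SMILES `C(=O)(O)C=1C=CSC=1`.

C5H4O2S

Heavy atoms from the SMILES: 5 C, 2 O, 1 S.
Implicit hydrogens by atom environment:
  3 × C (aromatic): 1 H each → 3
  1 × C (aromatic): no H
  1 × C: no H
  1 × O: 1 H
  1 × O: no H
  1 × S (aromatic): no H
  Total hydrogens = 4.
Molecular formula: C5H4O2S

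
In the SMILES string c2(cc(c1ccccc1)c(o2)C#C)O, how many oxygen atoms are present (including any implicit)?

2

The symbol for oxygen appears 2 times in the SMILES.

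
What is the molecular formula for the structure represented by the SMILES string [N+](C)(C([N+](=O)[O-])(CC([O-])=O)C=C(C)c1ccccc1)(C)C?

Heavy atoms from the SMILES: 15 C, 2 N, 4 O.
Implicit hydrogens by atom environment:
  5 × C (aromatic): 1 H each → 5
  4 × C: 3 H each → 12
  3 × C: no H
  2 × N (charge +1): no H
  2 × O: no H
  2 × O (charge -1): no H
  1 × C: 2 H
  1 × C: 1 H
  1 × C (aromatic): no H
  Total hydrogens = 20.
Molecular formula: C15H20N2O4

C15H20N2O4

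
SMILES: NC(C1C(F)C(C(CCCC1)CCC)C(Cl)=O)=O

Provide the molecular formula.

C13H21ClFNO2

Heavy atoms from the SMILES: 13 C, 1 Cl, 1 F, 1 N, 2 O.
Implicit hydrogens by atom environment:
  6 × C: 2 H each → 12
  4 × C: 1 H each → 4
  2 × C: no H
  2 × O: no H
  1 × C: 3 H
  1 × Cl: no H
  1 × F: no H
  1 × N: 2 H
  Total hydrogens = 21.
Molecular formula: C13H21ClFNO2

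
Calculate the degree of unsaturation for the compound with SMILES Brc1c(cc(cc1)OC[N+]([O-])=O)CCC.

5

Molecular formula from the SMILES: C10H12BrNO3.
DoU = (2C + 2 + N − H − X)/2 = (2·10 + 2 + 1 − 12 − 1)/2 = 10/2 = 5.
(Structurally: 1 ring(s) + 4 π bond(s) = 5.)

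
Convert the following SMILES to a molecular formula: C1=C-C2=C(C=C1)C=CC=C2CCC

Heavy atoms from the SMILES: 13 C.
Implicit hydrogens by atom environment:
  7 × C (aromatic): 1 H each → 7
  3 × C (aromatic): no H
  2 × C: 2 H each → 4
  1 × C: 3 H
  Total hydrogens = 14.
Molecular formula: C13H14

C13H14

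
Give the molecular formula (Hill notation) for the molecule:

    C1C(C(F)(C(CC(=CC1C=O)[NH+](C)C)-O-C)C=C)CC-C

Heavy atoms from the SMILES: 17 C, 1 F, 1 N, 2 O.
Implicit hydrogens by atom environment:
  6 × C: 1 H each → 6
  5 × C: 2 H each → 10
  4 × C: 3 H each → 12
  2 × C: no H
  2 × O: no H
  1 × F: no H
  1 × N (charge +1): 1 H
  Total hydrogens = 29.
Net charge +1.
Molecular formula: C17H29FNO2+

C17H29FNO2+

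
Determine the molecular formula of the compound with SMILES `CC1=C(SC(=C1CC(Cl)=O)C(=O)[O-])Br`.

C8H5BrClO3S-

Heavy atoms from the SMILES: 1 Br, 8 C, 1 Cl, 3 O, 1 S.
Implicit hydrogens by atom environment:
  4 × C (aromatic): no H
  2 × C: no H
  2 × O: no H
  1 × Br: no H
  1 × C: 3 H
  1 × C: 2 H
  1 × Cl: no H
  1 × O (charge -1): no H
  1 × S (aromatic): no H
  Total hydrogens = 5.
Net charge -1.
Molecular formula: C8H5BrClO3S-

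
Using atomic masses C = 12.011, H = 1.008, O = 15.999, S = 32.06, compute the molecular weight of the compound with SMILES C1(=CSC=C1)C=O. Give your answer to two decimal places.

112.15

Molecular formula: C5H4OS.
M = 5×12.011 + 4×1.008 + 1×15.999 + 1×32.06 = 112.15 g/mol.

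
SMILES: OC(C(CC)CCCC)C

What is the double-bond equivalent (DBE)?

Molecular formula from the SMILES: C9H20O.
DoU = (2C + 2 + N − H − X)/2 = (2·9 + 2 + 0 − 20 − 0)/2 = 0/2 = 0.
(Structurally: 0 ring(s) + 0 π bond(s) = 0.)

0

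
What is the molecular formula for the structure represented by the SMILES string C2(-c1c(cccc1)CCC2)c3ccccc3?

Heavy atoms from the SMILES: 16 C.
Implicit hydrogens by atom environment:
  9 × C (aromatic): 1 H each → 9
  3 × C: 2 H each → 6
  3 × C (aromatic): no H
  1 × C: 1 H
  Total hydrogens = 16.
Molecular formula: C16H16

C16H16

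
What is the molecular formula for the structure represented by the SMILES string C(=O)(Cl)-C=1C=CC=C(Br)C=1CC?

Heavy atoms from the SMILES: 1 Br, 9 C, 1 Cl, 1 O.
Implicit hydrogens by atom environment:
  3 × C (aromatic): 1 H each → 3
  3 × C (aromatic): no H
  1 × Br: no H
  1 × C: 3 H
  1 × C: 2 H
  1 × C: no H
  1 × Cl: no H
  1 × O: no H
  Total hydrogens = 8.
Molecular formula: C9H8BrClO

C9H8BrClO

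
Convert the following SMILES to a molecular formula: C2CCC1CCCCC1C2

C10H18

Heavy atoms from the SMILES: 10 C.
Implicit hydrogens by atom environment:
  8 × C: 2 H each → 16
  2 × C: 1 H each → 2
  Total hydrogens = 18.
Molecular formula: C10H18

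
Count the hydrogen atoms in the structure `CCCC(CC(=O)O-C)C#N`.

Hydrogens are implicit in SMILES; fill each atom to its normal valence:
  3 × C: 2 H each → 6
  2 × C: 3 H each → 6
  2 × C: no H
  2 × O: no H
  1 × C: 1 H
  1 × N: no H
  Total hydrogens = 13.

13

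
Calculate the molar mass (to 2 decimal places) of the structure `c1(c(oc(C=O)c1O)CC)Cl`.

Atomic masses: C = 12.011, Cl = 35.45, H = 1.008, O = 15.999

174.58

Molecular formula: C7H7ClO3.
M = 7×12.011 + 1×35.45 + 7×1.008 + 3×15.999 = 174.58 g/mol.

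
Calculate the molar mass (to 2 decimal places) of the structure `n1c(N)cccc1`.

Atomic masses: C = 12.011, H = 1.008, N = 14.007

94.12

Molecular formula: C5H6N2.
M = 5×12.011 + 6×1.008 + 2×14.007 = 94.12 g/mol.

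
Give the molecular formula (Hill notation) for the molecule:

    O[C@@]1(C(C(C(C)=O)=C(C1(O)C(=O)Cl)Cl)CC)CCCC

C14H20Cl2O4

Heavy atoms from the SMILES: 14 C, 2 Cl, 4 O.
Implicit hydrogens by atom environment:
  6 × C: no H
  4 × C: 2 H each → 8
  3 × C: 3 H each → 9
  2 × Cl: no H
  2 × O: 1 H each → 2
  2 × O: no H
  1 × C: 1 H
  Total hydrogens = 20.
Molecular formula: C14H20Cl2O4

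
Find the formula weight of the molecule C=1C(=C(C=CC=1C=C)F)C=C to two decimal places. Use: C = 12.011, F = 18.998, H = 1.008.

Molecular formula: C10H9F.
M = 10×12.011 + 1×18.998 + 9×1.008 = 148.18 g/mol.

148.18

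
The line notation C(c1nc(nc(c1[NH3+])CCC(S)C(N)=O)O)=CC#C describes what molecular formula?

Heavy atoms from the SMILES: 12 C, 4 N, 2 O, 1 S.
Implicit hydrogens by atom environment:
  4 × C: 1 H each → 4
  4 × C (aromatic): no H
  2 × C: 2 H each → 4
  2 × C: no H
  2 × N (aromatic): no H
  1 × N (charge +1): 3 H
  1 × N: 2 H
  1 × O: 1 H
  1 × O: no H
  1 × S: 1 H
  Total hydrogens = 15.
Net charge +1.
Molecular formula: C12H15N4O2S+

C12H15N4O2S+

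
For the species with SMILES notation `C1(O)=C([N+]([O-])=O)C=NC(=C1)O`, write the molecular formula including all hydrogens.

C5H4N2O4

Heavy atoms from the SMILES: 5 C, 2 N, 4 O.
Implicit hydrogens by atom environment:
  3 × C (aromatic): no H
  2 × C (aromatic): 1 H each → 2
  2 × O: 1 H each → 2
  1 × N (aromatic): no H
  1 × N (charge +1): no H
  1 × O: no H
  1 × O (charge -1): no H
  Total hydrogens = 4.
Molecular formula: C5H4N2O4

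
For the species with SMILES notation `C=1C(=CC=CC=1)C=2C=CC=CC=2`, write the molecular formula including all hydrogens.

C12H10

Heavy atoms from the SMILES: 12 C.
Implicit hydrogens by atom environment:
  10 × C (aromatic): 1 H each → 10
  2 × C (aromatic): no H
  Total hydrogens = 10.
Molecular formula: C12H10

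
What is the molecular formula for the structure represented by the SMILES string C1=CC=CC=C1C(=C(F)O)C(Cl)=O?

C9H6ClFO2

Heavy atoms from the SMILES: 9 C, 1 Cl, 1 F, 2 O.
Implicit hydrogens by atom environment:
  5 × C (aromatic): 1 H each → 5
  3 × C: no H
  1 × C (aromatic): no H
  1 × Cl: no H
  1 × F: no H
  1 × O: 1 H
  1 × O: no H
  Total hydrogens = 6.
Molecular formula: C9H6ClFO2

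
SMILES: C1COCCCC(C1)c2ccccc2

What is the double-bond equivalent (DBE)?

5

Molecular formula from the SMILES: C13H18O.
DoU = (2C + 2 + N − H − X)/2 = (2·13 + 2 + 0 − 18 − 0)/2 = 10/2 = 5.
(Structurally: 2 ring(s) + 3 π bond(s) = 5.)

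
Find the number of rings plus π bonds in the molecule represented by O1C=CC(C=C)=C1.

Molecular formula from the SMILES: C6H6O.
DoU = (2C + 2 + N − H − X)/2 = (2·6 + 2 + 0 − 6 − 0)/2 = 8/2 = 4.
(Structurally: 1 ring(s) + 3 π bond(s) = 4.)

4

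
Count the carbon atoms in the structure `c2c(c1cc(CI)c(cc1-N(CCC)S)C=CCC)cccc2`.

20

The symbol for carbon appears 20 times in the SMILES. Lowercase c denotes aromatic carbon and counts toward C.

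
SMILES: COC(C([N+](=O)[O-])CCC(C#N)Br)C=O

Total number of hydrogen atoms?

Hydrogens are implicit in SMILES; fill each atom to its normal valence:
  4 × C: 1 H each → 4
  3 × O: no H
  2 × C: 2 H each → 4
  1 × Br: no H
  1 × C: 3 H
  1 × C: no H
  1 × N (charge +1): no H
  1 × N: no H
  1 × O (charge -1): no H
  Total hydrogens = 11.

11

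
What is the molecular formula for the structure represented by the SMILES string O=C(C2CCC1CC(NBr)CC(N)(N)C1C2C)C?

Heavy atoms from the SMILES: 1 Br, 13 C, 3 N, 1 O.
Implicit hydrogens by atom environment:
  5 × C: 1 H each → 5
  4 × C: 2 H each → 8
  2 × C: 3 H each → 6
  2 × C: no H
  2 × N: 2 H each → 4
  1 × Br: no H
  1 × N: 1 H
  1 × O: no H
  Total hydrogens = 24.
Molecular formula: C13H24BrN3O

C13H24BrN3O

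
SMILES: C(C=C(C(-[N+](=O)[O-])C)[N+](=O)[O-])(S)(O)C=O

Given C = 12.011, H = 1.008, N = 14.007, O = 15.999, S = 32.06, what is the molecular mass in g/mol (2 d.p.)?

Molecular formula: C6H8N2O6S.
M = 6×12.011 + 8×1.008 + 2×14.007 + 6×15.999 + 1×32.06 = 236.20 g/mol.

236.20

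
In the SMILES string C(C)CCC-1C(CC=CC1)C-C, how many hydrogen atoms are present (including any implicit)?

Hydrogens are implicit in SMILES; fill each atom to its normal valence:
  6 × C: 2 H each → 12
  4 × C: 1 H each → 4
  2 × C: 3 H each → 6
  Total hydrogens = 22.

22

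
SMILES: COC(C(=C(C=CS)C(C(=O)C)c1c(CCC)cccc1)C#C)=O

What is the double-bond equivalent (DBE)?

10

Molecular formula from the SMILES: C20H22O3S.
DoU = (2C + 2 + N − H − X)/2 = (2·20 + 2 + 0 − 22 − 0)/2 = 20/2 = 10.
(Structurally: 1 ring(s) + 9 π bond(s) = 10.)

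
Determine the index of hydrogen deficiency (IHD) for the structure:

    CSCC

0

Molecular formula from the SMILES: C3H8S.
DoU = (2C + 2 + N − H − X)/2 = (2·3 + 2 + 0 − 8 − 0)/2 = 0/2 = 0.
(Structurally: 0 ring(s) + 0 π bond(s) = 0.)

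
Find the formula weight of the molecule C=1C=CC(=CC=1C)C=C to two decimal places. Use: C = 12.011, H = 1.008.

Molecular formula: C9H10.
M = 9×12.011 + 10×1.008 = 118.18 g/mol.

118.18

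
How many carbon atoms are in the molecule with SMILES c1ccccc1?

6

The symbol for carbon appears 6 times in the SMILES. Lowercase c denotes aromatic carbon and counts toward C.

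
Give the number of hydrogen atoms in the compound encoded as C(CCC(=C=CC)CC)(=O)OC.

16

Hydrogens are implicit in SMILES; fill each atom to its normal valence:
  3 × C: 3 H each → 9
  3 × C: 2 H each → 6
  3 × C: no H
  2 × O: no H
  1 × C: 1 H
  Total hydrogens = 16.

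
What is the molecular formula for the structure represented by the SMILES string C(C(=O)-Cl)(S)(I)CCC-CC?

C7H12ClIOS

Heavy atoms from the SMILES: 7 C, 1 Cl, 1 I, 1 O, 1 S.
Implicit hydrogens by atom environment:
  4 × C: 2 H each → 8
  2 × C: no H
  1 × C: 3 H
  1 × Cl: no H
  1 × I: no H
  1 × O: no H
  1 × S: 1 H
  Total hydrogens = 12.
Molecular formula: C7H12ClIOS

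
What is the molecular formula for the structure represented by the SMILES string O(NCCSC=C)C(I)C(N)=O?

Heavy atoms from the SMILES: 6 C, 1 I, 2 N, 2 O, 1 S.
Implicit hydrogens by atom environment:
  3 × C: 2 H each → 6
  2 × C: 1 H each → 2
  2 × O: no H
  1 × C: no H
  1 × I: no H
  1 × N: 2 H
  1 × N: 1 H
  1 × S: no H
  Total hydrogens = 11.
Molecular formula: C6H11IN2O2S

C6H11IN2O2S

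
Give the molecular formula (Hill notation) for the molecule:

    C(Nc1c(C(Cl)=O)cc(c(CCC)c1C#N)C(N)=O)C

Heavy atoms from the SMILES: 14 C, 1 Cl, 3 N, 2 O.
Implicit hydrogens by atom environment:
  5 × C (aromatic): no H
  3 × C: 2 H each → 6
  3 × C: no H
  2 × C: 3 H each → 6
  2 × O: no H
  1 × C (aromatic): 1 H
  1 × Cl: no H
  1 × N: 2 H
  1 × N: 1 H
  1 × N: no H
  Total hydrogens = 16.
Molecular formula: C14H16ClN3O2

C14H16ClN3O2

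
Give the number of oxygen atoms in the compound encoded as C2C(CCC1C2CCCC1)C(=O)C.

The symbol for oxygen appears 1 time in the SMILES.

1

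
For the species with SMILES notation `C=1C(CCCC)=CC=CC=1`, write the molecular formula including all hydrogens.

Heavy atoms from the SMILES: 10 C.
Implicit hydrogens by atom environment:
  5 × C (aromatic): 1 H each → 5
  3 × C: 2 H each → 6
  1 × C: 3 H
  1 × C (aromatic): no H
  Total hydrogens = 14.
Molecular formula: C10H14

C10H14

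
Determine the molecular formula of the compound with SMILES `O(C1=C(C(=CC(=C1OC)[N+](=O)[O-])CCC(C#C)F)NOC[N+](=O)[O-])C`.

C14H16FN3O7

Heavy atoms from the SMILES: 14 C, 1 F, 3 N, 7 O.
Implicit hydrogens by atom environment:
  5 × C (aromatic): no H
  5 × O: no H
  3 × C: 2 H each → 6
  2 × C: 3 H each → 6
  2 × C: 1 H each → 2
  2 × N (charge +1): no H
  2 × O (charge -1): no H
  1 × C (aromatic): 1 H
  1 × C: no H
  1 × F: no H
  1 × N: 1 H
  Total hydrogens = 16.
Molecular formula: C14H16FN3O7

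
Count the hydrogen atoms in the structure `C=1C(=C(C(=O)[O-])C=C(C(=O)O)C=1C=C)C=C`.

9

Hydrogens are implicit in SMILES; fill each atom to its normal valence:
  4 × C (aromatic): no H
  2 × C: 2 H each → 4
  2 × C (aromatic): 1 H each → 2
  2 × C: 1 H each → 2
  2 × C: no H
  2 × O: no H
  1 × O: 1 H
  1 × O (charge -1): no H
  Total hydrogens = 9.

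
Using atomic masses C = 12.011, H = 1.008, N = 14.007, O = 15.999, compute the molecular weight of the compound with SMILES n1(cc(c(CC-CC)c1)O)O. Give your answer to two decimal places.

Molecular formula: C8H13NO2.
M = 8×12.011 + 13×1.008 + 1×14.007 + 2×15.999 = 155.20 g/mol.

155.20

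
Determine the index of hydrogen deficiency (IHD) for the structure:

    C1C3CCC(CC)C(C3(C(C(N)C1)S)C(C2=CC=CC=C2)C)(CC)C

Molecular formula from the SMILES: C23H37NS.
DoU = (2C + 2 + N − H − X)/2 = (2·23 + 2 + 1 − 37 − 0)/2 = 12/2 = 6.
(Structurally: 3 ring(s) + 3 π bond(s) = 6.)

6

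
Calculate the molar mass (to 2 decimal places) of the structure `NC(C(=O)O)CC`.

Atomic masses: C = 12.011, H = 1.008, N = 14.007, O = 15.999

103.12

Molecular formula: C4H9NO2.
M = 4×12.011 + 9×1.008 + 1×14.007 + 2×15.999 = 103.12 g/mol.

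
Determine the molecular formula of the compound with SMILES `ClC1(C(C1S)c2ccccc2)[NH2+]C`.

Heavy atoms from the SMILES: 10 C, 1 Cl, 1 N, 1 S.
Implicit hydrogens by atom environment:
  5 × C (aromatic): 1 H each → 5
  2 × C: 1 H each → 2
  1 × C: 3 H
  1 × C: no H
  1 × C (aromatic): no H
  1 × Cl: no H
  1 × N (charge +1): 2 H
  1 × S: 1 H
  Total hydrogens = 13.
Net charge +1.
Molecular formula: C10H13ClNS+

C10H13ClNS+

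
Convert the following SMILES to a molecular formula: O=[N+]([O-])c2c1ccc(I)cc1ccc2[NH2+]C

C11H10IN2O2+

Heavy atoms from the SMILES: 11 C, 1 I, 2 N, 2 O.
Implicit hydrogens by atom environment:
  5 × C (aromatic): 1 H each → 5
  5 × C (aromatic): no H
  1 × C: 3 H
  1 × I: no H
  1 × N (charge +1): 2 H
  1 × N (charge +1): no H
  1 × O: no H
  1 × O (charge -1): no H
  Total hydrogens = 10.
Net charge +1.
Molecular formula: C11H10IN2O2+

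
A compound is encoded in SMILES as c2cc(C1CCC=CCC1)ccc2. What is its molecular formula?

Heavy atoms from the SMILES: 13 C.
Implicit hydrogens by atom environment:
  5 × C (aromatic): 1 H each → 5
  4 × C: 2 H each → 8
  3 × C: 1 H each → 3
  1 × C (aromatic): no H
  Total hydrogens = 16.
Molecular formula: C13H16

C13H16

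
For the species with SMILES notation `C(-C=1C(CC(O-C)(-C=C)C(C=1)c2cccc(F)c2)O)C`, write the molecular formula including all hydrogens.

C17H21FO2

Heavy atoms from the SMILES: 17 C, 1 F, 2 O.
Implicit hydrogens by atom environment:
  4 × C: 1 H each → 4
  4 × C (aromatic): 1 H each → 4
  3 × C: 2 H each → 6
  2 × C: 3 H each → 6
  2 × C: no H
  2 × C (aromatic): no H
  1 × F: no H
  1 × O: 1 H
  1 × O: no H
  Total hydrogens = 21.
Molecular formula: C17H21FO2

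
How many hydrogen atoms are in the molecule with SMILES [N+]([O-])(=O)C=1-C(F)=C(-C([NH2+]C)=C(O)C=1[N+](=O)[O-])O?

Hydrogens are implicit in SMILES; fill each atom to its normal valence:
  6 × C (aromatic): no H
  2 × N (charge +1): no H
  2 × O: 1 H each → 2
  2 × O: no H
  2 × O (charge -1): no H
  1 × C: 3 H
  1 × F: no H
  1 × N (charge +1): 2 H
  Total hydrogens = 7.

7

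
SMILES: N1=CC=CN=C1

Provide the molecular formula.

C4H4N2

Heavy atoms from the SMILES: 4 C, 2 N.
Implicit hydrogens by atom environment:
  4 × C (aromatic): 1 H each → 4
  2 × N (aromatic): no H
  Total hydrogens = 4.
Molecular formula: C4H4N2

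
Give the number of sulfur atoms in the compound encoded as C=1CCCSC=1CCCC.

The symbol for sulfur appears 1 time in the SMILES.

1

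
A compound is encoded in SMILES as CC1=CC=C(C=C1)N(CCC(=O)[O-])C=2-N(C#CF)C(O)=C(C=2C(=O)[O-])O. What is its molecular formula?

[C17H13FN2O6]2-

Heavy atoms from the SMILES: 17 C, 1 F, 2 N, 6 O.
Implicit hydrogens by atom environment:
  6 × C (aromatic): no H
  4 × C (aromatic): 1 H each → 4
  4 × C: no H
  2 × C: 2 H each → 4
  2 × O: 1 H each → 2
  2 × O: no H
  2 × O (charge -1): no H
  1 × C: 3 H
  1 × F: no H
  1 × N (aromatic): no H
  1 × N: no H
  Total hydrogens = 13.
Net charge -2.
Molecular formula: [C17H13FN2O6]2-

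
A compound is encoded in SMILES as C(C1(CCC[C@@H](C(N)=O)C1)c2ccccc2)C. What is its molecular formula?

C15H21NO

Heavy atoms from the SMILES: 15 C, 1 N, 1 O.
Implicit hydrogens by atom environment:
  5 × C: 2 H each → 10
  5 × C (aromatic): 1 H each → 5
  2 × C: no H
  1 × C: 3 H
  1 × C: 1 H
  1 × C (aromatic): no H
  1 × N: 2 H
  1 × O: no H
  Total hydrogens = 21.
Molecular formula: C15H21NO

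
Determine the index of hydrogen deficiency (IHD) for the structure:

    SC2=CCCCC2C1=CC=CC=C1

6

Molecular formula from the SMILES: C12H14S.
DoU = (2C + 2 + N − H − X)/2 = (2·12 + 2 + 0 − 14 − 0)/2 = 12/2 = 6.
(Structurally: 2 ring(s) + 4 π bond(s) = 6.)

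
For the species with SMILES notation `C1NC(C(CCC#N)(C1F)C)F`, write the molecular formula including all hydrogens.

C8H12F2N2

Heavy atoms from the SMILES: 8 C, 2 F, 2 N.
Implicit hydrogens by atom environment:
  3 × C: 2 H each → 6
  2 × C: 1 H each → 2
  2 × C: no H
  2 × F: no H
  1 × C: 3 H
  1 × N: 1 H
  1 × N: no H
  Total hydrogens = 12.
Molecular formula: C8H12F2N2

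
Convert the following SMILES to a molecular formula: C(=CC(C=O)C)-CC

Heavy atoms from the SMILES: 7 C, 1 O.
Implicit hydrogens by atom environment:
  4 × C: 1 H each → 4
  2 × C: 3 H each → 6
  1 × C: 2 H
  1 × O: no H
  Total hydrogens = 12.
Molecular formula: C7H12O

C7H12O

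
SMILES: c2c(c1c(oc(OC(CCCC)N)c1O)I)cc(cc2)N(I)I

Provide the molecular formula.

Heavy atoms from the SMILES: 15 C, 3 I, 2 N, 3 O.
Implicit hydrogens by atom environment:
  6 × C (aromatic): no H
  4 × C (aromatic): 1 H each → 4
  3 × C: 2 H each → 6
  3 × I: no H
  1 × C: 3 H
  1 × C: 1 H
  1 × N: 2 H
  1 × N: no H
  1 × O: 1 H
  1 × O (aromatic): no H
  1 × O: no H
  Total hydrogens = 17.
Molecular formula: C15H17I3N2O3

C15H17I3N2O3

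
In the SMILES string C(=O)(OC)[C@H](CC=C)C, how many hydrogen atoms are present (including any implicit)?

12

Hydrogens are implicit in SMILES; fill each atom to its normal valence:
  2 × C: 3 H each → 6
  2 × C: 2 H each → 4
  2 × C: 1 H each → 2
  2 × O: no H
  1 × C: no H
  Total hydrogens = 12.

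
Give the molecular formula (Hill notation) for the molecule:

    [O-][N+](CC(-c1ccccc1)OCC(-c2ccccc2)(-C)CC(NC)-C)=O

C21H28N2O3

Heavy atoms from the SMILES: 21 C, 2 N, 3 O.
Implicit hydrogens by atom environment:
  10 × C (aromatic): 1 H each → 10
  3 × C: 3 H each → 9
  3 × C: 2 H each → 6
  2 × C: 1 H each → 2
  2 × C (aromatic): no H
  2 × O: no H
  1 × C: no H
  1 × N: 1 H
  1 × N (charge +1): no H
  1 × O (charge -1): no H
  Total hydrogens = 28.
Molecular formula: C21H28N2O3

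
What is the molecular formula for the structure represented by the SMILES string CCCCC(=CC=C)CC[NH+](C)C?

Heavy atoms from the SMILES: 12 C, 1 N.
Implicit hydrogens by atom environment:
  6 × C: 2 H each → 12
  3 × C: 3 H each → 9
  2 × C: 1 H each → 2
  1 × C: no H
  1 × N (charge +1): 1 H
  Total hydrogens = 24.
Net charge +1.
Molecular formula: C12H24N+

C12H24N+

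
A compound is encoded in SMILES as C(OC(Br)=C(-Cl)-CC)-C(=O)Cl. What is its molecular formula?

Heavy atoms from the SMILES: 1 Br, 6 C, 2 Cl, 2 O.
Implicit hydrogens by atom environment:
  3 × C: no H
  2 × C: 2 H each → 4
  2 × Cl: no H
  2 × O: no H
  1 × Br: no H
  1 × C: 3 H
  Total hydrogens = 7.
Molecular formula: C6H7BrCl2O2

C6H7BrCl2O2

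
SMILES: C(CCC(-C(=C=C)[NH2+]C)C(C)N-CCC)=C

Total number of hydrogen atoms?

Hydrogens are implicit in SMILES; fill each atom to its normal valence:
  6 × C: 2 H each → 12
  3 × C: 3 H each → 9
  3 × C: 1 H each → 3
  2 × C: no H
  1 × N (charge +1): 2 H
  1 × N: 1 H
  Total hydrogens = 27.

27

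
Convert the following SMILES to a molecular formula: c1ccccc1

C6H6

Heavy atoms from the SMILES: 6 C.
Implicit hydrogens by atom environment:
  6 × C (aromatic): 1 H each → 6
  Total hydrogens = 6.
Molecular formula: C6H6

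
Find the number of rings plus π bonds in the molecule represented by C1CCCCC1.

1

Molecular formula from the SMILES: C6H12.
DoU = (2C + 2 + N − H − X)/2 = (2·6 + 2 + 0 − 12 − 0)/2 = 2/2 = 1.
(Structurally: 1 ring(s) + 0 π bond(s) = 1.)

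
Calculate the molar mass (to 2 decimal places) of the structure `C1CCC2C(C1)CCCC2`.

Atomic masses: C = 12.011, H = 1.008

Molecular formula: C10H18.
M = 10×12.011 + 18×1.008 = 138.25 g/mol.

138.25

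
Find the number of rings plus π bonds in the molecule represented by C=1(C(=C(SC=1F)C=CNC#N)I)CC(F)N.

Molecular formula from the SMILES: C9H8F2IN3S.
DoU = (2C + 2 + N − H − X)/2 = (2·9 + 2 + 3 − 8 − 3)/2 = 12/2 = 6.
(Structurally: 1 ring(s) + 5 π bond(s) = 6.)

6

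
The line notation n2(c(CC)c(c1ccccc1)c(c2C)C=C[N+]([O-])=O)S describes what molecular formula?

Heavy atoms from the SMILES: 15 C, 2 N, 2 O, 1 S.
Implicit hydrogens by atom environment:
  5 × C (aromatic): 1 H each → 5
  5 × C (aromatic): no H
  2 × C: 3 H each → 6
  2 × C: 1 H each → 2
  1 × C: 2 H
  1 × N (aromatic): no H
  1 × N (charge +1): no H
  1 × O: no H
  1 × O (charge -1): no H
  1 × S: 1 H
  Total hydrogens = 16.
Molecular formula: C15H16N2O2S

C15H16N2O2S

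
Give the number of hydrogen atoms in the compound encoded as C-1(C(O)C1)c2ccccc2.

Hydrogens are implicit in SMILES; fill each atom to its normal valence:
  5 × C (aromatic): 1 H each → 5
  2 × C: 1 H each → 2
  1 × C: 2 H
  1 × C (aromatic): no H
  1 × O: 1 H
  Total hydrogens = 10.

10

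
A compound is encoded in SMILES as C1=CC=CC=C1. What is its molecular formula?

C6H6

Heavy atoms from the SMILES: 6 C.
Implicit hydrogens by atom environment:
  6 × C (aromatic): 1 H each → 6
  Total hydrogens = 6.
Molecular formula: C6H6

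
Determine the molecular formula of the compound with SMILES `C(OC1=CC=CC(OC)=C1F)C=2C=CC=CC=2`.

C14H13FO2

Heavy atoms from the SMILES: 14 C, 1 F, 2 O.
Implicit hydrogens by atom environment:
  8 × C (aromatic): 1 H each → 8
  4 × C (aromatic): no H
  2 × O: no H
  1 × C: 3 H
  1 × C: 2 H
  1 × F: no H
  Total hydrogens = 13.
Molecular formula: C14H13FO2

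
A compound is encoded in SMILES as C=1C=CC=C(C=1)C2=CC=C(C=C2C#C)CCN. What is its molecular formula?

Heavy atoms from the SMILES: 16 C, 1 N.
Implicit hydrogens by atom environment:
  8 × C (aromatic): 1 H each → 8
  4 × C (aromatic): no H
  2 × C: 2 H each → 4
  1 × C: 1 H
  1 × C: no H
  1 × N: 2 H
  Total hydrogens = 15.
Molecular formula: C16H15N

C16H15N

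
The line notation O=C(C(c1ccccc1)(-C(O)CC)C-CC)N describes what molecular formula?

C14H21NO2

Heavy atoms from the SMILES: 14 C, 1 N, 2 O.
Implicit hydrogens by atom environment:
  5 × C (aromatic): 1 H each → 5
  3 × C: 2 H each → 6
  2 × C: 3 H each → 6
  2 × C: no H
  1 × C: 1 H
  1 × C (aromatic): no H
  1 × N: 2 H
  1 × O: 1 H
  1 × O: no H
  Total hydrogens = 21.
Molecular formula: C14H21NO2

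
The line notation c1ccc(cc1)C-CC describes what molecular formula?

Heavy atoms from the SMILES: 9 C.
Implicit hydrogens by atom environment:
  5 × C (aromatic): 1 H each → 5
  2 × C: 2 H each → 4
  1 × C: 3 H
  1 × C (aromatic): no H
  Total hydrogens = 12.
Molecular formula: C9H12

C9H12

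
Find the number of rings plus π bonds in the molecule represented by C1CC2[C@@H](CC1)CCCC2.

Molecular formula from the SMILES: C10H18.
DoU = (2C + 2 + N − H − X)/2 = (2·10 + 2 + 0 − 18 − 0)/2 = 4/2 = 2.
(Structurally: 2 ring(s) + 0 π bond(s) = 2.)

2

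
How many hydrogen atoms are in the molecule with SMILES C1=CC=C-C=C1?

Hydrogens are implicit in SMILES; fill each atom to its normal valence:
  6 × C (aromatic): 1 H each → 6
  Total hydrogens = 6.

6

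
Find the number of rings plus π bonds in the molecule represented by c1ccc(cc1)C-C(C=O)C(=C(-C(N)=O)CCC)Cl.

7

Molecular formula from the SMILES: C15H18ClNO2.
DoU = (2C + 2 + N − H − X)/2 = (2·15 + 2 + 1 − 18 − 1)/2 = 14/2 = 7.
(Structurally: 1 ring(s) + 6 π bond(s) = 7.)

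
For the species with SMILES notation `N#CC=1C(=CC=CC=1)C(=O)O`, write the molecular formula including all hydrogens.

Heavy atoms from the SMILES: 8 C, 1 N, 2 O.
Implicit hydrogens by atom environment:
  4 × C (aromatic): 1 H each → 4
  2 × C (aromatic): no H
  2 × C: no H
  1 × N: no H
  1 × O: 1 H
  1 × O: no H
  Total hydrogens = 5.
Molecular formula: C8H5NO2

C8H5NO2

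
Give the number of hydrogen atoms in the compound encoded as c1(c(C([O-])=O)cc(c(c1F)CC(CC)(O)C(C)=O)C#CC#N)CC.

17

Hydrogens are implicit in SMILES; fill each atom to its normal valence:
  6 × C: no H
  5 × C (aromatic): no H
  3 × C: 3 H each → 9
  3 × C: 2 H each → 6
  2 × O: no H
  1 × C (aromatic): 1 H
  1 × F: no H
  1 × N: no H
  1 × O: 1 H
  1 × O (charge -1): no H
  Total hydrogens = 17.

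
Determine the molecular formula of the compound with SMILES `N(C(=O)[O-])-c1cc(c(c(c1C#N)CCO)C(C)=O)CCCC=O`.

Heavy atoms from the SMILES: 16 C, 2 N, 5 O.
Implicit hydrogens by atom environment:
  5 × C: 2 H each → 10
  5 × C (aromatic): no H
  3 × C: no H
  3 × O: no H
  1 × C: 3 H
  1 × C (aromatic): 1 H
  1 × C: 1 H
  1 × N: 1 H
  1 × N: no H
  1 × O: 1 H
  1 × O (charge -1): no H
  Total hydrogens = 17.
Net charge -1.
Molecular formula: C16H17N2O5-

C16H17N2O5-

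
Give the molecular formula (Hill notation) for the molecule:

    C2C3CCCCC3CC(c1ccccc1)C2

Heavy atoms from the SMILES: 16 C.
Implicit hydrogens by atom environment:
  7 × C: 2 H each → 14
  5 × C (aromatic): 1 H each → 5
  3 × C: 1 H each → 3
  1 × C (aromatic): no H
  Total hydrogens = 22.
Molecular formula: C16H22

C16H22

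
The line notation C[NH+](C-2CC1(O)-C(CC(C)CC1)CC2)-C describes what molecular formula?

C13H26NO+

Heavy atoms from the SMILES: 13 C, 1 N, 1 O.
Implicit hydrogens by atom environment:
  6 × C: 2 H each → 12
  3 × C: 3 H each → 9
  3 × C: 1 H each → 3
  1 × C: no H
  1 × N (charge +1): 1 H
  1 × O: 1 H
  Total hydrogens = 26.
Net charge +1.
Molecular formula: C13H26NO+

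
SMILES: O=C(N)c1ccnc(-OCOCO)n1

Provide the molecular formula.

C7H9N3O4

Heavy atoms from the SMILES: 7 C, 3 N, 4 O.
Implicit hydrogens by atom environment:
  3 × O: no H
  2 × C: 2 H each → 4
  2 × C (aromatic): 1 H each → 2
  2 × C (aromatic): no H
  2 × N (aromatic): no H
  1 × C: no H
  1 × N: 2 H
  1 × O: 1 H
  Total hydrogens = 9.
Molecular formula: C7H9N3O4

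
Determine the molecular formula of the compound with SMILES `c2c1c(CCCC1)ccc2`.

C10H12

Heavy atoms from the SMILES: 10 C.
Implicit hydrogens by atom environment:
  4 × C: 2 H each → 8
  4 × C (aromatic): 1 H each → 4
  2 × C (aromatic): no H
  Total hydrogens = 12.
Molecular formula: C10H12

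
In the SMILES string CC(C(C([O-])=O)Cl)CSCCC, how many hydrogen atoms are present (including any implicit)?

14

Hydrogens are implicit in SMILES; fill each atom to its normal valence:
  3 × C: 2 H each → 6
  2 × C: 3 H each → 6
  2 × C: 1 H each → 2
  1 × C: no H
  1 × Cl: no H
  1 × O: no H
  1 × O (charge -1): no H
  1 × S: no H
  Total hydrogens = 14.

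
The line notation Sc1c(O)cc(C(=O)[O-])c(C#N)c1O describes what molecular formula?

Heavy atoms from the SMILES: 8 C, 1 N, 4 O, 1 S.
Implicit hydrogens by atom environment:
  5 × C (aromatic): no H
  2 × C: no H
  2 × O: 1 H each → 2
  1 × C (aromatic): 1 H
  1 × N: no H
  1 × O: no H
  1 × O (charge -1): no H
  1 × S: 1 H
  Total hydrogens = 4.
Net charge -1.
Molecular formula: C8H4NO4S-

C8H4NO4S-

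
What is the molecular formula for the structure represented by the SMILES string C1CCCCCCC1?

Heavy atoms from the SMILES: 8 C.
Implicit hydrogens by atom environment:
  8 × C: 2 H each → 16
  Total hydrogens = 16.
Molecular formula: C8H16

C8H16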